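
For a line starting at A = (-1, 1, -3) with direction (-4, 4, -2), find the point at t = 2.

P(t) = A + t·d
  = (-1 + (-4)·2, 1 + 4·2, -3 + (-2)·2)
  = (-1 - 8, 1 + 8, -3 - 4)
  = (-9, 9, -7)

(-9, 9, -7)


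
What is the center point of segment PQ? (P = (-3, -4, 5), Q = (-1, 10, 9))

M = ((x₁+x₂)/2, (y₁+y₂)/2, (z₁+z₂)/2)
  = ((-3 - 1)/2, (-4 + 10)/2, (5 + 9)/2)
  = (-4/2, 6/2, 14/2)
  = (-2, 3, 7)

(-2, 3, 7)


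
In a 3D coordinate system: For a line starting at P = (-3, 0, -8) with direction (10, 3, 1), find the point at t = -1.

P(t) = P + t·d
  = (-3 + 10·(-1), 0 + 3·(-1), -8 + 1·(-1))
  = (-3 - 10, 0 - 3, -8 - 1)
  = (-13, -3, -9)

(-13, -3, -9)


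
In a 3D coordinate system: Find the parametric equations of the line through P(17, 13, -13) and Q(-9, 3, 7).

Direction vector d = Q - P = (-9 - 17, 3 - 13, 7 + 13) = (-26, -10, 20)
Parametric form r = P + t·d:
x = 17 - 26t, y = 13 - 10t, z = -13 + 20t

x = 17 - 26t, y = 13 - 10t, z = -13 + 20t


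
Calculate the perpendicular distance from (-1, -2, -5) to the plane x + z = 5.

distance = |a·x₀ + b·y₀ + c·z₀ - d| / √(a² + b² + c²)
  = |1·(-1) + 0·(-2) + 1·(-5) - 5| / √(1² + 0² + 1²)
  = |-1 + 0 - 5 - 5| / √(1 + 0 + 1)
  = |-11| / √2
  = 11 / 1.414
  ≈ 7.778

7.778


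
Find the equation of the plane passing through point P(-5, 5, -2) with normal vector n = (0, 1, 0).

The plane through P with normal n = (a, b, c) satisfies n·(r - P) = 0,
i.e. ax + by + cz = a·x₀ + b·y₀ + c·z₀.
d = 0·(-5) + 1·5 + 0·(-2)
  = 0 + 5 + 0
  = 5
Equation: y = 5

y = 5


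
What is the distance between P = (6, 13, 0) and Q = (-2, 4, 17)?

d = √[(x₂-x₁)² + (y₂-y₁)² + (z₂-z₁)²]
  = √[(-8)² + (-9)² + 17²]
  = √[64 + 81 + 289]
  = √434
  ≈ 20.83

20.83


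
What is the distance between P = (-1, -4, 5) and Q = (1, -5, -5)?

d = √[(x₂-x₁)² + (y₂-y₁)² + (z₂-z₁)²]
  = √[2² + (-1)² + (-10)²]
  = √[4 + 1 + 100]
  = √105
  ≈ 10.25

10.25


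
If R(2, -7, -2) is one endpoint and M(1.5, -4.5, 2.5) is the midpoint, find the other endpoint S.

S = 2M - R
  = (2·1.5 - 2, 2·(-4.5) - (-7), 2·2.5 - (-2))
  = (3 - 2, -9 + 7, 5 + 2)
  = (1, -2, 7)

(1, -2, 7)


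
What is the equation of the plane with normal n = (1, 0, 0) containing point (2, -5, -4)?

The plane through P with normal n = (a, b, c) satisfies n·(r - P) = 0,
i.e. ax + by + cz = a·x₀ + b·y₀ + c·z₀.
d = 1·2 + 0·(-5) + 0·(-4)
  = 2 + 0 + 0
  = 2
Equation: x = 2

x = 2


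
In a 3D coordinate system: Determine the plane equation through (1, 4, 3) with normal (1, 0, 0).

The plane through P with normal n = (a, b, c) satisfies n·(r - P) = 0,
i.e. ax + by + cz = a·x₀ + b·y₀ + c·z₀.
d = 1·1 + 0·4 + 0·3
  = 1 + 0 + 0
  = 1
Equation: x = 1

x = 1


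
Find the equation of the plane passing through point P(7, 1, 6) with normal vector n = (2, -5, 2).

The plane through P with normal n = (a, b, c) satisfies n·(r - P) = 0,
i.e. ax + by + cz = a·x₀ + b·y₀ + c·z₀.
d = 2·7 + (-5)·1 + 2·6
  = 14 - 5 + 12
  = 21
Equation: 2x - 5y + 2z = 21

2x - 5y + 2z = 21


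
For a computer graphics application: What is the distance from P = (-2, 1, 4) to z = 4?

distance = |a·x₀ + b·y₀ + c·z₀ - d| / √(a² + b² + c²)
  = |0·(-2) + 0·1 + 1·4 - 4| / √(0² + 0² + 1²)
  = |0 + 0 + 4 - 4| / √(0 + 0 + 1)
  = |0| / √1
  = 0 / 1
  ≈ 0

0


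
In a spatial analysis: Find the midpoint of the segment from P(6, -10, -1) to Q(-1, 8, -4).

M = ((x₁+x₂)/2, (y₁+y₂)/2, (z₁+z₂)/2)
  = ((6 - 1)/2, (-10 + 8)/2, (-1 - 4)/2)
  = (5/2, -2/2, -5/2)
  = (2.5, -1, -2.5)

(2.5, -1, -2.5)


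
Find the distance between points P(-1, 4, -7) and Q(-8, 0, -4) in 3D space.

d = √[(x₂-x₁)² + (y₂-y₁)² + (z₂-z₁)²]
  = √[(-7)² + (-4)² + 3²]
  = √[49 + 16 + 9]
  = √74
  ≈ 8.602

8.602


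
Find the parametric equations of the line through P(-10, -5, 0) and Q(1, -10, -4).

Direction vector d = Q - P = (1 + 10, -10 + 5, -4 + 0) = (11, -5, -4)
Parametric form r = P + t·d:
x = -10 + 11t, y = -5 - 5t, z = 0 - 4t

x = -10 + 11t, y = -5 - 5t, z = 0 - 4t


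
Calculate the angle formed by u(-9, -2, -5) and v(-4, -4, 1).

u·v = (-9)·(-4) + (-2)·(-4) + (-5)·1 = 36 + 8 - 5 = 39
|u| = √((-9)² + (-2)² + (-5)²) = √110 ≈ 10.49
|v| = √((-4)² + (-4)² + 1²) = √33 ≈ 5.745
cos θ = (u·v)/(|u||v|) = 39/(10.49·5.745) ≈ 0.6473
θ = arccos(0.6473) ≈ 49.66°

49.66°


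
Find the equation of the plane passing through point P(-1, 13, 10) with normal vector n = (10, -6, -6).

The plane through P with normal n = (a, b, c) satisfies n·(r - P) = 0,
i.e. ax + by + cz = a·x₀ + b·y₀ + c·z₀.
d = 10·(-1) + (-6)·13 + (-6)·10
  = -10 - 78 - 60
  = -148
Equation: 10x - 6y - 6z = -148

10x - 6y - 6z = -148


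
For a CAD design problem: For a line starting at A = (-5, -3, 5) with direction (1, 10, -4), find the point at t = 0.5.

P(t) = A + t·d
  = (-5 + 1·0.5, -3 + 10·0.5, 5 + (-4)·0.5)
  = (-5 + 0.5, -3 + 5, 5 - 2)
  = (-4.5, 2, 3)

(-4.5, 2, 3)


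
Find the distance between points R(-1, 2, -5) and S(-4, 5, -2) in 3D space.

d = √[(x₂-x₁)² + (y₂-y₁)² + (z₂-z₁)²]
  = √[(-3)² + 3² + 3²]
  = √[9 + 9 + 9]
  = √27
  ≈ 5.196

5.196


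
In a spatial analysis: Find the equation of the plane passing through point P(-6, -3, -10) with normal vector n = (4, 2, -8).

The plane through P with normal n = (a, b, c) satisfies n·(r - P) = 0,
i.e. ax + by + cz = a·x₀ + b·y₀ + c·z₀.
d = 4·(-6) + 2·(-3) + (-8)·(-10)
  = -24 - 6 + 80
  = 50
Equation: 4x + 2y - 8z = 50

4x + 2y - 8z = 50


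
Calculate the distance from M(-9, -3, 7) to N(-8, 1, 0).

d = √[(x₂-x₁)² + (y₂-y₁)² + (z₂-z₁)²]
  = √[1² + 4² + (-7)²]
  = √[1 + 16 + 49]
  = √66
  ≈ 8.124

8.124


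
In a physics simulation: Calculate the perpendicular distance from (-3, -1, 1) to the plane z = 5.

distance = |a·x₀ + b·y₀ + c·z₀ - d| / √(a² + b² + c²)
  = |0·(-3) + 0·(-1) + 1·1 - 5| / √(0² + 0² + 1²)
  = |0 + 0 + 1 - 5| / √(0 + 0 + 1)
  = |-4| / √1
  = 4 / 1
  ≈ 4

4


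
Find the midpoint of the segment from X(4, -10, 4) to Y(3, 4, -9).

M = ((x₁+x₂)/2, (y₁+y₂)/2, (z₁+z₂)/2)
  = ((4 + 3)/2, (-10 + 4)/2, (4 - 9)/2)
  = (7/2, -6/2, -5/2)
  = (3.5, -3, -2.5)

(3.5, -3, -2.5)


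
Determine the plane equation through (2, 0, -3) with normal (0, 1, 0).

The plane through P with normal n = (a, b, c) satisfies n·(r - P) = 0,
i.e. ax + by + cz = a·x₀ + b·y₀ + c·z₀.
d = 0·2 + 1·0 + 0·(-3)
  = 0 + 0 + 0
  = 0
Equation: y = 0

y = 0


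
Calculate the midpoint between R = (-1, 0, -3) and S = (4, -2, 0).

M = ((x₁+x₂)/2, (y₁+y₂)/2, (z₁+z₂)/2)
  = ((-1 + 4)/2, (0 - 2)/2, (-3 + 0)/2)
  = (3/2, -2/2, -3/2)
  = (1.5, -1, -1.5)

(1.5, -1, -1.5)


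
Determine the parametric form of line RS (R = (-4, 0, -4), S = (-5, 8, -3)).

Direction vector d = S - R = (-5 + 4, 8 + 0, -3 + 4) = (-1, 8, 1)
Parametric form r = R + t·d:
x = -4 - t, y = 0 + 8t, z = -4 + t

x = -4 - t, y = 0 + 8t, z = -4 + t


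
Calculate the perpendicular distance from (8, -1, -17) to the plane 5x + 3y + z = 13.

distance = |a·x₀ + b·y₀ + c·z₀ - d| / √(a² + b² + c²)
  = |5·8 + 3·(-1) + 1·(-17) - 13| / √(5² + 3² + 1²)
  = |40 - 3 - 17 - 13| / √(25 + 9 + 1)
  = |7| / √35
  = 7 / 5.916
  ≈ 1.183

1.183


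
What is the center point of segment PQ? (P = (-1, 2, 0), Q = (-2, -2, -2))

M = ((x₁+x₂)/2, (y₁+y₂)/2, (z₁+z₂)/2)
  = ((-1 - 2)/2, (2 - 2)/2, (0 - 2)/2)
  = (-3/2, 0/2, -2/2)
  = (-1.5, 0, -1)

(-1.5, 0, -1)


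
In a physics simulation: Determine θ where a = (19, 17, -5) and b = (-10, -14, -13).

a·b = 19·(-10) + 17·(-14) + (-5)·(-13) = -190 - 238 + 65 = -363
|a| = √(19² + 17² + (-5)²) = √675 ≈ 25.98
|b| = √((-10)² + (-14)² + (-13)²) = √465 ≈ 21.56
cos θ = (a·b)/(|a||b|) = -363/(25.98·21.56) ≈ -0.6479
θ = arccos(-0.6479) ≈ 130.4°

130.4°


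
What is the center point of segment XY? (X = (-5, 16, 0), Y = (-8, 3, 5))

M = ((x₁+x₂)/2, (y₁+y₂)/2, (z₁+z₂)/2)
  = ((-5 - 8)/2, (16 + 3)/2, (0 + 5)/2)
  = (-13/2, 19/2, 5/2)
  = (-6.5, 9.5, 2.5)

(-6.5, 9.5, 2.5)


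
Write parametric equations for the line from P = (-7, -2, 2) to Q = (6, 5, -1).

Direction vector d = Q - P = (6 + 7, 5 + 2, -1 - 2) = (13, 7, -3)
Parametric form r = P + t·d:
x = -7 + 13t, y = -2 + 7t, z = 2 - 3t

x = -7 + 13t, y = -2 + 7t, z = 2 - 3t


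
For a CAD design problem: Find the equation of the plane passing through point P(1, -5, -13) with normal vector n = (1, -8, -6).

The plane through P with normal n = (a, b, c) satisfies n·(r - P) = 0,
i.e. ax + by + cz = a·x₀ + b·y₀ + c·z₀.
d = 1·1 + (-8)·(-5) + (-6)·(-13)
  = 1 + 40 + 78
  = 119
Equation: x - 8y - 6z = 119

x - 8y - 6z = 119


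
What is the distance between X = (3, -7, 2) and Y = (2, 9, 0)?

d = √[(x₂-x₁)² + (y₂-y₁)² + (z₂-z₁)²]
  = √[(-1)² + 16² + (-2)²]
  = √[1 + 256 + 4]
  = √261
  ≈ 16.16

16.16


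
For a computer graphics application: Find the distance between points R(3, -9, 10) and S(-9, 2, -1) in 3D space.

d = √[(x₂-x₁)² + (y₂-y₁)² + (z₂-z₁)²]
  = √[(-12)² + 11² + (-11)²]
  = √[144 + 121 + 121]
  = √386
  ≈ 19.65

19.65


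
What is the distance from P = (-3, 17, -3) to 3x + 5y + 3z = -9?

distance = |a·x₀ + b·y₀ + c·z₀ - d| / √(a² + b² + c²)
  = |3·(-3) + 5·17 + 3·(-3) - (-9)| / √(3² + 5² + 3²)
  = |-9 + 85 - 9 + 9| / √(9 + 25 + 9)
  = |76| / √43
  = 76 / 6.557
  ≈ 11.59

11.59


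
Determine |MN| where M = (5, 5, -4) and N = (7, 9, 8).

d = √[(x₂-x₁)² + (y₂-y₁)² + (z₂-z₁)²]
  = √[2² + 4² + 12²]
  = √[4 + 16 + 144]
  = √164
  ≈ 12.81

12.81


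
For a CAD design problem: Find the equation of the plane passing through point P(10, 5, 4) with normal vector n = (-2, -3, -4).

The plane through P with normal n = (a, b, c) satisfies n·(r - P) = 0,
i.e. ax + by + cz = a·x₀ + b·y₀ + c·z₀.
d = (-2)·10 + (-3)·5 + (-4)·4
  = -20 - 15 - 16
  = -51
Equation: -2x - 3y - 4z = -51

-2x - 3y - 4z = -51


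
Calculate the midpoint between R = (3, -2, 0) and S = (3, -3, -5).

M = ((x₁+x₂)/2, (y₁+y₂)/2, (z₁+z₂)/2)
  = ((3 + 3)/2, (-2 - 3)/2, (0 - 5)/2)
  = (6/2, -5/2, -5/2)
  = (3, -2.5, -2.5)

(3, -2.5, -2.5)


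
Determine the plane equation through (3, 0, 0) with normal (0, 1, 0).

The plane through P with normal n = (a, b, c) satisfies n·(r - P) = 0,
i.e. ax + by + cz = a·x₀ + b·y₀ + c·z₀.
d = 0·3 + 1·0 + 0·0
  = 0 + 0 + 0
  = 0
Equation: y = 0

y = 0


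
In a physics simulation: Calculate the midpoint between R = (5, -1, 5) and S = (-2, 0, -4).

M = ((x₁+x₂)/2, (y₁+y₂)/2, (z₁+z₂)/2)
  = ((5 - 2)/2, (-1 + 0)/2, (5 - 4)/2)
  = (3/2, -1/2, 1/2)
  = (1.5, -0.5, 0.5)

(1.5, -0.5, 0.5)


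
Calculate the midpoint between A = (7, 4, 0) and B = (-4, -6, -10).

M = ((x₁+x₂)/2, (y₁+y₂)/2, (z₁+z₂)/2)
  = ((7 - 4)/2, (4 - 6)/2, (0 - 10)/2)
  = (3/2, -2/2, -10/2)
  = (1.5, -1, -5)

(1.5, -1, -5)


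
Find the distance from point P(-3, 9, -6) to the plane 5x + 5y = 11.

distance = |a·x₀ + b·y₀ + c·z₀ - d| / √(a² + b² + c²)
  = |5·(-3) + 5·9 + 0·(-6) - 11| / √(5² + 5² + 0²)
  = |-15 + 45 + 0 - 11| / √(25 + 25 + 0)
  = |19| / √50
  = 19 / 7.071
  ≈ 2.687

2.687


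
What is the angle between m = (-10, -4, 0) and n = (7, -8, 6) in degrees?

m·n = (-10)·7 + (-4)·(-8) + 0·6 = -70 + 32 + 0 = -38
|m| = √((-10)² + (-4)² + 0²) = √116 ≈ 10.77
|n| = √(7² + (-8)² + 6²) = √149 ≈ 12.21
cos θ = (m·n)/(|m||n|) = -38/(10.77·12.21) ≈ -0.289
θ = arccos(-0.289) ≈ 106.8°

106.8°


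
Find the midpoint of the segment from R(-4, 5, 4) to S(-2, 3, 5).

M = ((x₁+x₂)/2, (y₁+y₂)/2, (z₁+z₂)/2)
  = ((-4 - 2)/2, (5 + 3)/2, (4 + 5)/2)
  = (-6/2, 8/2, 9/2)
  = (-3, 4, 4.5)

(-3, 4, 4.5)


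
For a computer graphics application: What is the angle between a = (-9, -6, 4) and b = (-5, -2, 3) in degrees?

a·b = (-9)·(-5) + (-6)·(-2) + 4·3 = 45 + 12 + 12 = 69
|a| = √((-9)² + (-6)² + 4²) = √133 ≈ 11.53
|b| = √((-5)² + (-2)² + 3²) = √38 ≈ 6.164
cos θ = (a·b)/(|a||b|) = 69/(11.53·6.164) ≈ 0.9706
θ = arccos(0.9706) ≈ 13.93°

13.93°


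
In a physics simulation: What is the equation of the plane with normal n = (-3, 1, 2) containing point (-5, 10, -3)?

The plane through P with normal n = (a, b, c) satisfies n·(r - P) = 0,
i.e. ax + by + cz = a·x₀ + b·y₀ + c·z₀.
d = (-3)·(-5) + 1·10 + 2·(-3)
  = 15 + 10 - 6
  = 19
Equation: -3x + y + 2z = 19

-3x + y + 2z = 19


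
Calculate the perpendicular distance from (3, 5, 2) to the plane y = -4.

distance = |a·x₀ + b·y₀ + c·z₀ - d| / √(a² + b² + c²)
  = |0·3 + 1·5 + 0·2 - (-4)| / √(0² + 1² + 0²)
  = |0 + 5 + 0 + 4| / √(0 + 1 + 0)
  = |9| / √1
  = 9 / 1
  ≈ 9

9


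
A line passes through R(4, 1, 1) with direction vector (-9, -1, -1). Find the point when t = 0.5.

P(t) = R + t·d
  = (4 + (-9)·0.5, 1 + (-1)·0.5, 1 + (-1)·0.5)
  = (4 - 4.5, 1 - 0.5, 1 - 0.5)
  = (-0.5, 0.5, 0.5)

(-0.5, 0.5, 0.5)


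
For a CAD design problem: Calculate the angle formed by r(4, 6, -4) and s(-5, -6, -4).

r·s = 4·(-5) + 6·(-6) + (-4)·(-4) = -20 - 36 + 16 = -40
|r| = √(4² + 6² + (-4)²) = √68 ≈ 8.246
|s| = √((-5)² + (-6)² + (-4)²) = √77 ≈ 8.775
cos θ = (r·s)/(|r||s|) = -40/(8.246·8.775) ≈ -0.5528
θ = arccos(-0.5528) ≈ 123.6°

123.6°


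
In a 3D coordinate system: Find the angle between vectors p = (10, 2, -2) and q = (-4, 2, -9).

p·q = 10·(-4) + 2·2 + (-2)·(-9) = -40 + 4 + 18 = -18
|p| = √(10² + 2² + (-2)²) = √108 ≈ 10.39
|q| = √((-4)² + 2² + (-9)²) = √101 ≈ 10.05
cos θ = (p·q)/(|p||q|) = -18/(10.39·10.05) ≈ -0.1723
θ = arccos(-0.1723) ≈ 99.92°

99.92°


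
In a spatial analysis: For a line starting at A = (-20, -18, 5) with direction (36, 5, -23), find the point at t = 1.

P(t) = A + t·d
  = (-20 + 36·1, -18 + 5·1, 5 + (-23)·1)
  = (-20 + 36, -18 + 5, 5 - 23)
  = (16, -13, -18)

(16, -13, -18)


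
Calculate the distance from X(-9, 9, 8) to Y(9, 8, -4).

d = √[(x₂-x₁)² + (y₂-y₁)² + (z₂-z₁)²]
  = √[18² + (-1)² + (-12)²]
  = √[324 + 1 + 144]
  = √469
  ≈ 21.66

21.66


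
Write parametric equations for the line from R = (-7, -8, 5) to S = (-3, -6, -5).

Direction vector d = S - R = (-3 + 7, -6 + 8, -5 - 5) = (4, 2, -10)
Parametric form r = R + t·d:
x = -7 + 4t, y = -8 + 2t, z = 5 - 10t

x = -7 + 4t, y = -8 + 2t, z = 5 - 10t


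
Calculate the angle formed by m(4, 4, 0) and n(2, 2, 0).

m·n = 4·2 + 4·2 + 0·0 = 8 + 8 + 0 = 16
|m| = √(4² + 4² + 0²) = √32 ≈ 5.657
|n| = √(2² + 2² + 0²) = √8 ≈ 2.828
cos θ = (m·n)/(|m||n|) = 16/(5.657·2.828) ≈ 1
θ = arccos(1) ≈ 0°

0°


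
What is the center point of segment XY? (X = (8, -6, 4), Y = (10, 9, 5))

M = ((x₁+x₂)/2, (y₁+y₂)/2, (z₁+z₂)/2)
  = ((8 + 10)/2, (-6 + 9)/2, (4 + 5)/2)
  = (18/2, 3/2, 9/2)
  = (9, 1.5, 4.5)

(9, 1.5, 4.5)


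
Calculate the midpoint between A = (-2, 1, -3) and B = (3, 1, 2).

M = ((x₁+x₂)/2, (y₁+y₂)/2, (z₁+z₂)/2)
  = ((-2 + 3)/2, (1 + 1)/2, (-3 + 2)/2)
  = (1/2, 2/2, -1/2)
  = (0.5, 1, -0.5)

(0.5, 1, -0.5)


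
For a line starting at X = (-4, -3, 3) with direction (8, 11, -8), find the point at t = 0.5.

P(t) = X + t·d
  = (-4 + 8·0.5, -3 + 11·0.5, 3 + (-8)·0.5)
  = (-4 + 4, -3 + 5.5, 3 - 4)
  = (0, 2.5, -1)

(0, 2.5, -1)


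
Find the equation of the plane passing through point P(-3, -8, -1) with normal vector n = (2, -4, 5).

The plane through P with normal n = (a, b, c) satisfies n·(r - P) = 0,
i.e. ax + by + cz = a·x₀ + b·y₀ + c·z₀.
d = 2·(-3) + (-4)·(-8) + 5·(-1)
  = -6 + 32 - 5
  = 21
Equation: 2x - 4y + 5z = 21

2x - 4y + 5z = 21


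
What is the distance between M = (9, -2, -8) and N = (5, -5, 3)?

d = √[(x₂-x₁)² + (y₂-y₁)² + (z₂-z₁)²]
  = √[(-4)² + (-3)² + 11²]
  = √[16 + 9 + 121]
  = √146
  ≈ 12.08

12.08


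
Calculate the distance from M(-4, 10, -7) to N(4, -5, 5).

d = √[(x₂-x₁)² + (y₂-y₁)² + (z₂-z₁)²]
  = √[8² + (-15)² + 12²]
  = √[64 + 225 + 144]
  = √433
  ≈ 20.81

20.81


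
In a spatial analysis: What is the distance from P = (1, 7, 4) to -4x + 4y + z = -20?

distance = |a·x₀ + b·y₀ + c·z₀ - d| / √(a² + b² + c²)
  = |(-4)·1 + 4·7 + 1·4 - (-20)| / √((-4)² + 4² + 1²)
  = |-4 + 28 + 4 + 20| / √(16 + 16 + 1)
  = |48| / √33
  = 48 / 5.745
  ≈ 8.356

8.356


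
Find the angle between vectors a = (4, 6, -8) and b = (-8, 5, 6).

a·b = 4·(-8) + 6·5 + (-8)·6 = -32 + 30 - 48 = -50
|a| = √(4² + 6² + (-8)²) = √116 ≈ 10.77
|b| = √((-8)² + 5² + 6²) = √125 ≈ 11.18
cos θ = (a·b)/(|a||b|) = -50/(10.77·11.18) ≈ -0.4152
θ = arccos(-0.4152) ≈ 114.5°

114.5°


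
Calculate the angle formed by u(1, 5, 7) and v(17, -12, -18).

u·v = 1·17 + 5·(-12) + 7·(-18) = 17 - 60 - 126 = -169
|u| = √(1² + 5² + 7²) = √75 ≈ 8.66
|v| = √(17² + (-12)² + (-18)²) = √757 ≈ 27.51
cos θ = (u·v)/(|u||v|) = -169/(8.66·27.51) ≈ -0.7093
θ = arccos(-0.7093) ≈ 135.2°

135.2°


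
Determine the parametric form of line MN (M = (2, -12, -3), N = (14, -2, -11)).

Direction vector d = N - M = (14 - 2, -2 + 12, -11 + 3) = (12, 10, -8)
Parametric form r = M + t·d:
x = 2 + 12t, y = -12 + 10t, z = -3 - 8t

x = 2 + 12t, y = -12 + 10t, z = -3 - 8t


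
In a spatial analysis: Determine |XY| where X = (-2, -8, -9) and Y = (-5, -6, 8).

d = √[(x₂-x₁)² + (y₂-y₁)² + (z₂-z₁)²]
  = √[(-3)² + 2² + 17²]
  = √[9 + 4 + 289]
  = √302
  ≈ 17.38

17.38


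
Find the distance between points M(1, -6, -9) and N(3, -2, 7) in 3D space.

d = √[(x₂-x₁)² + (y₂-y₁)² + (z₂-z₁)²]
  = √[2² + 4² + 16²]
  = √[4 + 16 + 256]
  = √276
  ≈ 16.61

16.61


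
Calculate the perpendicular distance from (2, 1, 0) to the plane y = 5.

distance = |a·x₀ + b·y₀ + c·z₀ - d| / √(a² + b² + c²)
  = |0·2 + 1·1 + 0·0 - 5| / √(0² + 1² + 0²)
  = |0 + 1 + 0 - 5| / √(0 + 1 + 0)
  = |-4| / √1
  = 4 / 1
  ≈ 4

4


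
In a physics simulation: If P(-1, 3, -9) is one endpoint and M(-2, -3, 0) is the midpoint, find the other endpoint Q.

Q = 2M - P
  = (2·(-2) - (-1), 2·(-3) - 3, 2·0 - (-9))
  = (-4 + 1, -6 - 3, 0 + 9)
  = (-3, -9, 9)

(-3, -9, 9)


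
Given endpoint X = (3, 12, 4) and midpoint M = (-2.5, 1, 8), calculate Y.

Y = 2M - X
  = (2·(-2.5) - 3, 2·1 - 12, 2·8 - 4)
  = (-5 - 3, 2 - 12, 16 - 4)
  = (-8, -10, 12)

(-8, -10, 12)


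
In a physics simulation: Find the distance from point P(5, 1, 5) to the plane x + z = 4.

distance = |a·x₀ + b·y₀ + c·z₀ - d| / √(a² + b² + c²)
  = |1·5 + 0·1 + 1·5 - 4| / √(1² + 0² + 1²)
  = |5 + 0 + 5 - 4| / √(1 + 0 + 1)
  = |6| / √2
  = 6 / 1.414
  ≈ 4.243

4.243


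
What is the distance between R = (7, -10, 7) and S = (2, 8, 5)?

d = √[(x₂-x₁)² + (y₂-y₁)² + (z₂-z₁)²]
  = √[(-5)² + 18² + (-2)²]
  = √[25 + 324 + 4]
  = √353
  ≈ 18.79

18.79


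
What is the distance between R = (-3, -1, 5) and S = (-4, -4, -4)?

d = √[(x₂-x₁)² + (y₂-y₁)² + (z₂-z₁)²]
  = √[(-1)² + (-3)² + (-9)²]
  = √[1 + 9 + 81]
  = √91
  ≈ 9.539

9.539


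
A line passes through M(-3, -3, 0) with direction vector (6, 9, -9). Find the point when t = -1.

P(t) = M + t·d
  = (-3 + 6·(-1), -3 + 9·(-1), 0 + (-9)·(-1))
  = (-3 - 6, -3 - 9, 0 + 9)
  = (-9, -12, 9)

(-9, -12, 9)


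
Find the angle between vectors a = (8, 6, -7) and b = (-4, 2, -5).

a·b = 8·(-4) + 6·2 + (-7)·(-5) = -32 + 12 + 35 = 15
|a| = √(8² + 6² + (-7)²) = √149 ≈ 12.21
|b| = √((-4)² + 2² + (-5)²) = √45 ≈ 6.708
cos θ = (a·b)/(|a||b|) = 15/(12.21·6.708) ≈ 0.1832
θ = arccos(0.1832) ≈ 79.44°

79.44°


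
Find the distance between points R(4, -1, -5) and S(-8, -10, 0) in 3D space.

d = √[(x₂-x₁)² + (y₂-y₁)² + (z₂-z₁)²]
  = √[(-12)² + (-9)² + 5²]
  = √[144 + 81 + 25]
  = √250
  ≈ 15.81

15.81


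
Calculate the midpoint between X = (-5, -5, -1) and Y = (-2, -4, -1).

M = ((x₁+x₂)/2, (y₁+y₂)/2, (z₁+z₂)/2)
  = ((-5 - 2)/2, (-5 - 4)/2, (-1 - 1)/2)
  = (-7/2, -9/2, -2/2)
  = (-3.5, -4.5, -1)

(-3.5, -4.5, -1)


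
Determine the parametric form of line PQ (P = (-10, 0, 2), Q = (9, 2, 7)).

Direction vector d = Q - P = (9 + 10, 2 + 0, 7 - 2) = (19, 2, 5)
Parametric form r = P + t·d:
x = -10 + 19t, y = 0 + 2t, z = 2 + 5t

x = -10 + 19t, y = 0 + 2t, z = 2 + 5t


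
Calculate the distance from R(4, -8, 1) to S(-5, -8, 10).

d = √[(x₂-x₁)² + (y₂-y₁)² + (z₂-z₁)²]
  = √[(-9)² + 0² + 9²]
  = √[81 + 0 + 81]
  = √162
  ≈ 12.73

12.73


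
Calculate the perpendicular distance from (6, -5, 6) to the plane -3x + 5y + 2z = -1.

distance = |a·x₀ + b·y₀ + c·z₀ - d| / √(a² + b² + c²)
  = |(-3)·6 + 5·(-5) + 2·6 - (-1)| / √((-3)² + 5² + 2²)
  = |-18 - 25 + 12 + 1| / √(9 + 25 + 4)
  = |-30| / √38
  = 30 / 6.164
  ≈ 4.867

4.867


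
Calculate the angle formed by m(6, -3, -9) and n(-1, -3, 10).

m·n = 6·(-1) + (-3)·(-3) + (-9)·10 = -6 + 9 - 90 = -87
|m| = √(6² + (-3)² + (-9)²) = √126 ≈ 11.22
|n| = √((-1)² + (-3)² + 10²) = √110 ≈ 10.49
cos θ = (m·n)/(|m||n|) = -87/(11.22·10.49) ≈ -0.739
θ = arccos(-0.739) ≈ 137.6°

137.6°


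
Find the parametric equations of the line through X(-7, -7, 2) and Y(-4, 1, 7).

Direction vector d = Y - X = (-4 + 7, 1 + 7, 7 - 2) = (3, 8, 5)
Parametric form r = X + t·d:
x = -7 + 3t, y = -7 + 8t, z = 2 + 5t

x = -7 + 3t, y = -7 + 8t, z = 2 + 5t


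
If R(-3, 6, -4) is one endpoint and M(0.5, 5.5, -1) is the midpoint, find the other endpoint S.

S = 2M - R
  = (2·0.5 - (-3), 2·5.5 - 6, 2·(-1) - (-4))
  = (1 + 3, 11 - 6, -2 + 4)
  = (4, 5, 2)

(4, 5, 2)


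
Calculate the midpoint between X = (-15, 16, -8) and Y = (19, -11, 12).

M = ((x₁+x₂)/2, (y₁+y₂)/2, (z₁+z₂)/2)
  = ((-15 + 19)/2, (16 - 11)/2, (-8 + 12)/2)
  = (4/2, 5/2, 4/2)
  = (2, 2.5, 2)

(2, 2.5, 2)


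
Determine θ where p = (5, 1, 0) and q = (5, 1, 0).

p·q = 5·5 + 1·1 + 0·0 = 25 + 1 + 0 = 26
|p| = √(5² + 1² + 0²) = √26 ≈ 5.099
|q| = √(5² + 1² + 0²) = √26 ≈ 5.099
cos θ = (p·q)/(|p||q|) = 26/(5.099·5.099) ≈ 1
θ = arccos(1) ≈ 0°

0°


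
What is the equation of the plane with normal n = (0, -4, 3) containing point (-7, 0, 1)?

The plane through P with normal n = (a, b, c) satisfies n·(r - P) = 0,
i.e. ax + by + cz = a·x₀ + b·y₀ + c·z₀.
d = 0·(-7) + (-4)·0 + 3·1
  = 0 + 0 + 3
  = 3
Equation: -4y + 3z = 3

-4y + 3z = 3


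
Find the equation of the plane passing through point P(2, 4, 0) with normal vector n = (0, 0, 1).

The plane through P with normal n = (a, b, c) satisfies n·(r - P) = 0,
i.e. ax + by + cz = a·x₀ + b·y₀ + c·z₀.
d = 0·2 + 0·4 + 1·0
  = 0 + 0 + 0
  = 0
Equation: z = 0

z = 0


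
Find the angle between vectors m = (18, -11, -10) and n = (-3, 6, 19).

m·n = 18·(-3) + (-11)·6 + (-10)·19 = -54 - 66 - 190 = -310
|m| = √(18² + (-11)² + (-10)²) = √545 ≈ 23.35
|n| = √((-3)² + 6² + 19²) = √406 ≈ 20.15
cos θ = (m·n)/(|m||n|) = -310/(23.35·20.15) ≈ -0.659
θ = arccos(-0.659) ≈ 131.2°

131.2°


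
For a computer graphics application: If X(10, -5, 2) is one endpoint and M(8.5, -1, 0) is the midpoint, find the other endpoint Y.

Y = 2M - X
  = (2·8.5 - 10, 2·(-1) - (-5), 2·0 - 2)
  = (17 - 10, -2 + 5, 0 - 2)
  = (7, 3, -2)

(7, 3, -2)


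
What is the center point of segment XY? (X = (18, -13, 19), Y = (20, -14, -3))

M = ((x₁+x₂)/2, (y₁+y₂)/2, (z₁+z₂)/2)
  = ((18 + 20)/2, (-13 - 14)/2, (19 - 3)/2)
  = (38/2, -27/2, 16/2)
  = (19, -13.5, 8)

(19, -13.5, 8)


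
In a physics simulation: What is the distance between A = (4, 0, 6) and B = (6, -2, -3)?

d = √[(x₂-x₁)² + (y₂-y₁)² + (z₂-z₁)²]
  = √[2² + (-2)² + (-9)²]
  = √[4 + 4 + 81]
  = √89
  ≈ 9.434

9.434


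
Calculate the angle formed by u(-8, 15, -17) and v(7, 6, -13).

u·v = (-8)·7 + 15·6 + (-17)·(-13) = -56 + 90 + 221 = 255
|u| = √((-8)² + 15² + (-17)²) = √578 ≈ 24.04
|v| = √(7² + 6² + (-13)²) = √254 ≈ 15.94
cos θ = (u·v)/(|u||v|) = 255/(24.04·15.94) ≈ 0.6655
θ = arccos(0.6655) ≈ 48.28°

48.28°


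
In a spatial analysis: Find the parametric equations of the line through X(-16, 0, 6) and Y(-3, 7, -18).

Direction vector d = Y - X = (-3 + 16, 7 + 0, -18 - 6) = (13, 7, -24)
Parametric form r = X + t·d:
x = -16 + 13t, y = 0 + 7t, z = 6 - 24t

x = -16 + 13t, y = 0 + 7t, z = 6 - 24t


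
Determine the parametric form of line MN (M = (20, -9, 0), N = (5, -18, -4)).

Direction vector d = N - M = (5 - 20, -18 + 9, -4 + 0) = (-15, -9, -4)
Parametric form r = M + t·d:
x = 20 - 15t, y = -9 - 9t, z = 0 - 4t

x = 20 - 15t, y = -9 - 9t, z = 0 - 4t


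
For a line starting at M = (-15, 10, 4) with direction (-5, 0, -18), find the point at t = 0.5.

P(t) = M + t·d
  = (-15 + (-5)·0.5, 10 + 0·0.5, 4 + (-18)·0.5)
  = (-15 - 2.5, 10 + 0, 4 - 9)
  = (-17.5, 10, -5)

(-17.5, 10, -5)


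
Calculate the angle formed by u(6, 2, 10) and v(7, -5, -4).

u·v = 6·7 + 2·(-5) + 10·(-4) = 42 - 10 - 40 = -8
|u| = √(6² + 2² + 10²) = √140 ≈ 11.83
|v| = √(7² + (-5)² + (-4)²) = √90 ≈ 9.487
cos θ = (u·v)/(|u||v|) = -8/(11.83·9.487) ≈ -0.07127
θ = arccos(-0.07127) ≈ 94.09°

94.09°


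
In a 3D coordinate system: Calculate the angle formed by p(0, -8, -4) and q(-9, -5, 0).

p·q = 0·(-9) + (-8)·(-5) + (-4)·0 = 0 + 40 + 0 = 40
|p| = √(0² + (-8)² + (-4)²) = √80 ≈ 8.944
|q| = √((-9)² + (-5)² + 0²) = √106 ≈ 10.3
cos θ = (p·q)/(|p||q|) = 40/(8.944·10.3) ≈ 0.4344
θ = arccos(0.4344) ≈ 64.25°

64.25°


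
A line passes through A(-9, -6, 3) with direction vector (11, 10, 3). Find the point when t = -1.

P(t) = A + t·d
  = (-9 + 11·(-1), -6 + 10·(-1), 3 + 3·(-1))
  = (-9 - 11, -6 - 10, 3 - 3)
  = (-20, -16, 0)

(-20, -16, 0)


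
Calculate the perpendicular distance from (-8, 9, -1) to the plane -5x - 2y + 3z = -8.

distance = |a·x₀ + b·y₀ + c·z₀ - d| / √(a² + b² + c²)
  = |(-5)·(-8) + (-2)·9 + 3·(-1) - (-8)| / √((-5)² + (-2)² + 3²)
  = |40 - 18 - 3 + 8| / √(25 + 4 + 9)
  = |27| / √38
  = 27 / 6.164
  ≈ 4.38

4.38


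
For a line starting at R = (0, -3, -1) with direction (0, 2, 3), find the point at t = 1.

P(t) = R + t·d
  = (0 + 0·1, -3 + 2·1, -1 + 3·1)
  = (0 + 0, -3 + 2, -1 + 3)
  = (0, -1, 2)

(0, -1, 2)


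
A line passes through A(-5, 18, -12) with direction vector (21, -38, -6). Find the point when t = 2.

P(t) = A + t·d
  = (-5 + 21·2, 18 + (-38)·2, -12 + (-6)·2)
  = (-5 + 42, 18 - 76, -12 - 12)
  = (37, -58, -24)

(37, -58, -24)


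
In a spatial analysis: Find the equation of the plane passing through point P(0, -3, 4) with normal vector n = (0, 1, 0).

The plane through P with normal n = (a, b, c) satisfies n·(r - P) = 0,
i.e. ax + by + cz = a·x₀ + b·y₀ + c·z₀.
d = 0·0 + 1·(-3) + 0·4
  = 0 - 3 + 0
  = -3
Equation: y = -3

y = -3


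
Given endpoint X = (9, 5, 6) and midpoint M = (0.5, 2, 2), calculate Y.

Y = 2M - X
  = (2·0.5 - 9, 2·2 - 5, 2·2 - 6)
  = (1 - 9, 4 - 5, 4 - 6)
  = (-8, -1, -2)

(-8, -1, -2)


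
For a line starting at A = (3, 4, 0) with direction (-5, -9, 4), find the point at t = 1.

P(t) = A + t·d
  = (3 + (-5)·1, 4 + (-9)·1, 0 + 4·1)
  = (3 - 5, 4 - 9, 0 + 4)
  = (-2, -5, 4)

(-2, -5, 4)


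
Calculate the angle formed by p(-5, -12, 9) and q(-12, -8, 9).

p·q = (-5)·(-12) + (-12)·(-8) + 9·9 = 60 + 96 + 81 = 237
|p| = √((-5)² + (-12)² + 9²) = √250 ≈ 15.81
|q| = √((-12)² + (-8)² + 9²) = √289 ≈ 17
cos θ = (p·q)/(|p||q|) = 237/(15.81·17) ≈ 0.8817
θ = arccos(0.8817) ≈ 28.15°

28.15°


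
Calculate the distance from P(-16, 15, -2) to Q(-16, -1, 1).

d = √[(x₂-x₁)² + (y₂-y₁)² + (z₂-z₁)²]
  = √[0² + (-16)² + 3²]
  = √[0 + 256 + 9]
  = √265
  ≈ 16.28

16.28


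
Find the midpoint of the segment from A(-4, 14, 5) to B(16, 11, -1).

M = ((x₁+x₂)/2, (y₁+y₂)/2, (z₁+z₂)/2)
  = ((-4 + 16)/2, (14 + 11)/2, (5 - 1)/2)
  = (12/2, 25/2, 4/2)
  = (6, 12.5, 2)

(6, 12.5, 2)


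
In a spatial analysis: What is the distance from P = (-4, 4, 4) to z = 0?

distance = |a·x₀ + b·y₀ + c·z₀ - d| / √(a² + b² + c²)
  = |0·(-4) + 0·4 + 1·4 - 0| / √(0² + 0² + 1²)
  = |0 + 0 + 4 + 0| / √(0 + 0 + 1)
  = |4| / √1
  = 4 / 1
  ≈ 4

4


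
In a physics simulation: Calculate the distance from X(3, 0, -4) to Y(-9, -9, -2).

d = √[(x₂-x₁)² + (y₂-y₁)² + (z₂-z₁)²]
  = √[(-12)² + (-9)² + 2²]
  = √[144 + 81 + 4]
  = √229
  ≈ 15.13

15.13


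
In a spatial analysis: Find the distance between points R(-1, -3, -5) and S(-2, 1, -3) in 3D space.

d = √[(x₂-x₁)² + (y₂-y₁)² + (z₂-z₁)²]
  = √[(-1)² + 4² + 2²]
  = √[1 + 16 + 4]
  = √21
  ≈ 4.583

4.583


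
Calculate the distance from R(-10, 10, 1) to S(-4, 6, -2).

d = √[(x₂-x₁)² + (y₂-y₁)² + (z₂-z₁)²]
  = √[6² + (-4)² + (-3)²]
  = √[36 + 16 + 9]
  = √61
  ≈ 7.81

7.81


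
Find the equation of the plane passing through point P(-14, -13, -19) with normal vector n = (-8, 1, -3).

The plane through P with normal n = (a, b, c) satisfies n·(r - P) = 0,
i.e. ax + by + cz = a·x₀ + b·y₀ + c·z₀.
d = (-8)·(-14) + 1·(-13) + (-3)·(-19)
  = 112 - 13 + 57
  = 156
Equation: -8x + y - 3z = 156

-8x + y - 3z = 156


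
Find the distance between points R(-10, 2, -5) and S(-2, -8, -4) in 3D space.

d = √[(x₂-x₁)² + (y₂-y₁)² + (z₂-z₁)²]
  = √[8² + (-10)² + 1²]
  = √[64 + 100 + 1]
  = √165
  ≈ 12.85

12.85


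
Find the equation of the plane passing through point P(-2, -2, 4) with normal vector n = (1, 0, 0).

The plane through P with normal n = (a, b, c) satisfies n·(r - P) = 0,
i.e. ax + by + cz = a·x₀ + b·y₀ + c·z₀.
d = 1·(-2) + 0·(-2) + 0·4
  = -2 + 0 + 0
  = -2
Equation: x = -2

x = -2


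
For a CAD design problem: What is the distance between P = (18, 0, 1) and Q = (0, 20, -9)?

d = √[(x₂-x₁)² + (y₂-y₁)² + (z₂-z₁)²]
  = √[(-18)² + 20² + (-10)²]
  = √[324 + 400 + 100]
  = √824
  ≈ 28.71

28.71


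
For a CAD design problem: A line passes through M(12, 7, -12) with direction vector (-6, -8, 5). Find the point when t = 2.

P(t) = M + t·d
  = (12 + (-6)·2, 7 + (-8)·2, -12 + 5·2)
  = (12 - 12, 7 - 16, -12 + 10)
  = (0, -9, -2)

(0, -9, -2)


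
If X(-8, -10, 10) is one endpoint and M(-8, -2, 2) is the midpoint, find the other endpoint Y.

Y = 2M - X
  = (2·(-8) - (-8), 2·(-2) - (-10), 2·2 - 10)
  = (-16 + 8, -4 + 10, 4 - 10)
  = (-8, 6, -6)

(-8, 6, -6)


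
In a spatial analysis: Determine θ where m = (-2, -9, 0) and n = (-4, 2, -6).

m·n = (-2)·(-4) + (-9)·2 + 0·(-6) = 8 - 18 + 0 = -10
|m| = √((-2)² + (-9)² + 0²) = √85 ≈ 9.22
|n| = √((-4)² + 2² + (-6)²) = √56 ≈ 7.483
cos θ = (m·n)/(|m||n|) = -10/(9.22·7.483) ≈ -0.1449
θ = arccos(-0.1449) ≈ 98.33°

98.33°


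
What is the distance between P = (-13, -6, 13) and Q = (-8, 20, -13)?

d = √[(x₂-x₁)² + (y₂-y₁)² + (z₂-z₁)²]
  = √[5² + 26² + (-26)²]
  = √[25 + 676 + 676]
  = √1377
  ≈ 37.11

37.11


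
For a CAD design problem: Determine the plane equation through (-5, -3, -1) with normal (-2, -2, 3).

The plane through P with normal n = (a, b, c) satisfies n·(r - P) = 0,
i.e. ax + by + cz = a·x₀ + b·y₀ + c·z₀.
d = (-2)·(-5) + (-2)·(-3) + 3·(-1)
  = 10 + 6 - 3
  = 13
Equation: -2x - 2y + 3z = 13

-2x - 2y + 3z = 13


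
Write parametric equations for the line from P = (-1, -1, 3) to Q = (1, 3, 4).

Direction vector d = Q - P = (1 + 1, 3 + 1, 4 - 3) = (2, 4, 1)
Parametric form r = P + t·d:
x = -1 + 2t, y = -1 + 4t, z = 3 + t

x = -1 + 2t, y = -1 + 4t, z = 3 + t


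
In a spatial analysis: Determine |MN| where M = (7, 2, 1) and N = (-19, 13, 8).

d = √[(x₂-x₁)² + (y₂-y₁)² + (z₂-z₁)²]
  = √[(-26)² + 11² + 7²]
  = √[676 + 121 + 49]
  = √846
  ≈ 29.09

29.09


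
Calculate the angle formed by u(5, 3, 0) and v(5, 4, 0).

u·v = 5·5 + 3·4 + 0·0 = 25 + 12 + 0 = 37
|u| = √(5² + 3² + 0²) = √34 ≈ 5.831
|v| = √(5² + 4² + 0²) = √41 ≈ 6.403
cos θ = (u·v)/(|u||v|) = 37/(5.831·6.403) ≈ 0.991
θ = arccos(0.991) ≈ 7.696°

7.696°


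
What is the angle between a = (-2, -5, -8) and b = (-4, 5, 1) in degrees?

a·b = (-2)·(-4) + (-5)·5 + (-8)·1 = 8 - 25 - 8 = -25
|a| = √((-2)² + (-5)² + (-8)²) = √93 ≈ 9.644
|b| = √((-4)² + 5² + 1²) = √42 ≈ 6.481
cos θ = (a·b)/(|a||b|) = -25/(9.644·6.481) ≈ -0.4
θ = arccos(-0.4) ≈ 113.6°

113.6°


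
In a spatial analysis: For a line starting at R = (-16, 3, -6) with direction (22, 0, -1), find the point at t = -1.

P(t) = R + t·d
  = (-16 + 22·(-1), 3 + 0·(-1), -6 + (-1)·(-1))
  = (-16 - 22, 3 + 0, -6 + 1)
  = (-38, 3, -5)

(-38, 3, -5)


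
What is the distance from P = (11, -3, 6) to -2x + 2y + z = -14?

distance = |a·x₀ + b·y₀ + c·z₀ - d| / √(a² + b² + c²)
  = |(-2)·11 + 2·(-3) + 1·6 - (-14)| / √((-2)² + 2² + 1²)
  = |-22 - 6 + 6 + 14| / √(4 + 4 + 1)
  = |-8| / √9
  = 8 / 3
  ≈ 2.667

2.667


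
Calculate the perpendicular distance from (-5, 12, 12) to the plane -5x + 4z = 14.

distance = |a·x₀ + b·y₀ + c·z₀ - d| / √(a² + b² + c²)
  = |(-5)·(-5) + 0·12 + 4·12 - 14| / √((-5)² + 0² + 4²)
  = |25 + 0 + 48 - 14| / √(25 + 0 + 16)
  = |59| / √41
  = 59 / 6.403
  ≈ 9.214

9.214


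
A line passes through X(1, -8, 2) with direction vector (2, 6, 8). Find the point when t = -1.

P(t) = X + t·d
  = (1 + 2·(-1), -8 + 6·(-1), 2 + 8·(-1))
  = (1 - 2, -8 - 6, 2 - 8)
  = (-1, -14, -6)

(-1, -14, -6)


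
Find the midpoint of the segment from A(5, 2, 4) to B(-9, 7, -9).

M = ((x₁+x₂)/2, (y₁+y₂)/2, (z₁+z₂)/2)
  = ((5 - 9)/2, (2 + 7)/2, (4 - 9)/2)
  = (-4/2, 9/2, -5/2)
  = (-2, 4.5, -2.5)

(-2, 4.5, -2.5)


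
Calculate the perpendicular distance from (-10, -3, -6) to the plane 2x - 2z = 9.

distance = |a·x₀ + b·y₀ + c·z₀ - d| / √(a² + b² + c²)
  = |2·(-10) + 0·(-3) + (-2)·(-6) - 9| / √(2² + 0² + (-2)²)
  = |-20 + 0 + 12 - 9| / √(4 + 0 + 4)
  = |-17| / √8
  = 17 / 2.828
  ≈ 6.01

6.01


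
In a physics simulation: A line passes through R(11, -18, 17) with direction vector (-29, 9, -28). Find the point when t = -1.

P(t) = R + t·d
  = (11 + (-29)·(-1), -18 + 9·(-1), 17 + (-28)·(-1))
  = (11 + 29, -18 - 9, 17 + 28)
  = (40, -27, 45)

(40, -27, 45)


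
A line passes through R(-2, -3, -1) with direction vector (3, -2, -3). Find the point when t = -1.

P(t) = R + t·d
  = (-2 + 3·(-1), -3 + (-2)·(-1), -1 + (-3)·(-1))
  = (-2 - 3, -3 + 2, -1 + 3)
  = (-5, -1, 2)

(-5, -1, 2)


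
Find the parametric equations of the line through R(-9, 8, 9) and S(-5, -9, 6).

Direction vector d = S - R = (-5 + 9, -9 - 8, 6 - 9) = (4, -17, -3)
Parametric form r = R + t·d:
x = -9 + 4t, y = 8 - 17t, z = 9 - 3t

x = -9 + 4t, y = 8 - 17t, z = 9 - 3t


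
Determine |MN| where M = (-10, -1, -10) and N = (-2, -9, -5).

d = √[(x₂-x₁)² + (y₂-y₁)² + (z₂-z₁)²]
  = √[8² + (-8)² + 5²]
  = √[64 + 64 + 25]
  = √153
  ≈ 12.37

12.37


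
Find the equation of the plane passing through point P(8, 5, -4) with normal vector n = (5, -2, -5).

The plane through P with normal n = (a, b, c) satisfies n·(r - P) = 0,
i.e. ax + by + cz = a·x₀ + b·y₀ + c·z₀.
d = 5·8 + (-2)·5 + (-5)·(-4)
  = 40 - 10 + 20
  = 50
Equation: 5x - 2y - 5z = 50

5x - 2y - 5z = 50


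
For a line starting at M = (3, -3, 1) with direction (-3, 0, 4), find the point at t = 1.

P(t) = M + t·d
  = (3 + (-3)·1, -3 + 0·1, 1 + 4·1)
  = (3 - 3, -3 + 0, 1 + 4)
  = (0, -3, 5)

(0, -3, 5)


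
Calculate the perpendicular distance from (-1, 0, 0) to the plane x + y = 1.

distance = |a·x₀ + b·y₀ + c·z₀ - d| / √(a² + b² + c²)
  = |1·(-1) + 1·0 + 0·0 - 1| / √(1² + 1² + 0²)
  = |-1 + 0 + 0 - 1| / √(1 + 1 + 0)
  = |-2| / √2
  = 2 / 1.414
  ≈ 1.414

1.414


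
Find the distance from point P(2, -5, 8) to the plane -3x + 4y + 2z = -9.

distance = |a·x₀ + b·y₀ + c·z₀ - d| / √(a² + b² + c²)
  = |(-3)·2 + 4·(-5) + 2·8 - (-9)| / √((-3)² + 4² + 2²)
  = |-6 - 20 + 16 + 9| / √(9 + 16 + 4)
  = |-1| / √29
  = 1 / 5.385
  ≈ 0.1857

0.1857


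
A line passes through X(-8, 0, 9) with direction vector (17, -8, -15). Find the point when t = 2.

P(t) = X + t·d
  = (-8 + 17·2, 0 + (-8)·2, 9 + (-15)·2)
  = (-8 + 34, 0 - 16, 9 - 30)
  = (26, -16, -21)

(26, -16, -21)


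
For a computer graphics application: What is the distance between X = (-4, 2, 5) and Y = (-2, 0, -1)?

d = √[(x₂-x₁)² + (y₂-y₁)² + (z₂-z₁)²]
  = √[2² + (-2)² + (-6)²]
  = √[4 + 4 + 36]
  = √44
  ≈ 6.633

6.633


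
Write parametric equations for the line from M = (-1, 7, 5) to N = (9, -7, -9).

Direction vector d = N - M = (9 + 1, -7 - 7, -9 - 5) = (10, -14, -14)
Parametric form r = M + t·d:
x = -1 + 10t, y = 7 - 14t, z = 5 - 14t

x = -1 + 10t, y = 7 - 14t, z = 5 - 14t


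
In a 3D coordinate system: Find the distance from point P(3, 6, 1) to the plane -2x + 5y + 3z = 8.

distance = |a·x₀ + b·y₀ + c·z₀ - d| / √(a² + b² + c²)
  = |(-2)·3 + 5·6 + 3·1 - 8| / √((-2)² + 5² + 3²)
  = |-6 + 30 + 3 - 8| / √(4 + 25 + 9)
  = |19| / √38
  = 19 / 6.164
  ≈ 3.082

3.082


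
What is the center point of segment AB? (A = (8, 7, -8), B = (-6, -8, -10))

M = ((x₁+x₂)/2, (y₁+y₂)/2, (z₁+z₂)/2)
  = ((8 - 6)/2, (7 - 8)/2, (-8 - 10)/2)
  = (2/2, -1/2, -18/2)
  = (1, -0.5, -9)

(1, -0.5, -9)


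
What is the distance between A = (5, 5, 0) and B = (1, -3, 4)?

d = √[(x₂-x₁)² + (y₂-y₁)² + (z₂-z₁)²]
  = √[(-4)² + (-8)² + 4²]
  = √[16 + 64 + 16]
  = √96
  ≈ 9.798

9.798


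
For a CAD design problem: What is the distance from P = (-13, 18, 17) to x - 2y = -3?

distance = |a·x₀ + b·y₀ + c·z₀ - d| / √(a² + b² + c²)
  = |1·(-13) + (-2)·18 + 0·17 - (-3)| / √(1² + (-2)² + 0²)
  = |-13 - 36 + 0 + 3| / √(1 + 4 + 0)
  = |-46| / √5
  = 46 / 2.236
  ≈ 20.57

20.57


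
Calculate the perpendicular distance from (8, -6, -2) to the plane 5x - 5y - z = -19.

distance = |a·x₀ + b·y₀ + c·z₀ - d| / √(a² + b² + c²)
  = |5·8 + (-5)·(-6) + (-1)·(-2) - (-19)| / √(5² + (-5)² + (-1)²)
  = |40 + 30 + 2 + 19| / √(25 + 25 + 1)
  = |91| / √51
  = 91 / 7.141
  ≈ 12.74

12.74


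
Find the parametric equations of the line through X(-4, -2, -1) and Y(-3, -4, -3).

Direction vector d = Y - X = (-3 + 4, -4 + 2, -3 + 1) = (1, -2, -2)
Parametric form r = X + t·d:
x = -4 + t, y = -2 - 2t, z = -1 - 2t

x = -4 + t, y = -2 - 2t, z = -1 - 2t


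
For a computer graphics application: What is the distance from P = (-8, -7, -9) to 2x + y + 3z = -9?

distance = |a·x₀ + b·y₀ + c·z₀ - d| / √(a² + b² + c²)
  = |2·(-8) + 1·(-7) + 3·(-9) - (-9)| / √(2² + 1² + 3²)
  = |-16 - 7 - 27 + 9| / √(4 + 1 + 9)
  = |-41| / √14
  = 41 / 3.742
  ≈ 10.96

10.96
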